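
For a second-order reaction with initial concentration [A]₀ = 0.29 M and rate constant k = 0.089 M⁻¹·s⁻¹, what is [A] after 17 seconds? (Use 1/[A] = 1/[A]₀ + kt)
0.2016 M

1/[A] = 1/[A]₀ + k·t = 1/0.29 + (0.089)·(17) = 3.4483 + 1.5130 = 4.9613
[A] = 1/4.9613 = 0.2016 M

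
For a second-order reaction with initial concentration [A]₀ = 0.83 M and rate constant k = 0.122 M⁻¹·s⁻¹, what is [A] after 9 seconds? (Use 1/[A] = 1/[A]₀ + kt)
0.4343 M

1/[A] = 1/[A]₀ + k·t = 1/0.83 + (0.122)·(9) = 1.2048 + 1.0980 = 2.3028
[A] = 1/2.3028 = 0.4343 M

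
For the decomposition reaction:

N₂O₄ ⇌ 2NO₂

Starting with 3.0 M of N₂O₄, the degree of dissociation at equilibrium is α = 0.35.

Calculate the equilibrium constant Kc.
K_c = 2.2615

x = α·[A]₀ = 0.35 × 3.0 = 1.05 M dissociated.
At eq: [N₂O₄] = 3.0 − 1.05 = 1.95 M; [NO₂] = 2x = 2.1 M.
Kc = [NO₂]²/[N₂O₄] = (2.1)²/1.95 = 2.262.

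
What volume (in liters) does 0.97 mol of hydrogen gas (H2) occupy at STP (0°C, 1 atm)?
At STP, 1 mol of gas occupies 22.4 L
Volume = 0.97 mol × 22.4 L/mol = 21.73 L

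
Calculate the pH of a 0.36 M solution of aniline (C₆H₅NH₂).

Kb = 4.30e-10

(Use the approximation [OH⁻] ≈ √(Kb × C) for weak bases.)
pH = 9.09

[OH⁻] = √(Kb × C) = √(4.30e-10 × 0.36) = 1.2442e-05. pOH = 4.91, pH = 14 - pOH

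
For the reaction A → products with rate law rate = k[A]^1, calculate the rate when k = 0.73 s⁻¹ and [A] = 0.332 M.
0.2424 M/s

rate = k·[A]^1 = 0.73·(0.332)^1 = 0.73·0.332 = 0.2424 M/s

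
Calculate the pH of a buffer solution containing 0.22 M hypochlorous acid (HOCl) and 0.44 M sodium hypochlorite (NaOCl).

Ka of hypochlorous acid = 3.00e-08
pH = 7.82

pKa = -log(3.00e-08) = 7.52. pH = pKa + log([A⁻]/[HA]) = 7.52 + log(0.44/0.22)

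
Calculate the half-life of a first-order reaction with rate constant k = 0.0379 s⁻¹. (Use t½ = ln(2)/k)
18.29 s

t½ = ln(2)/k = 0.6931/0.0379 = 18.29 s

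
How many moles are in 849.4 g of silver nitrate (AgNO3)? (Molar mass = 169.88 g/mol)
Moles = 849.4 g ÷ 169.88 g/mol = 5 mol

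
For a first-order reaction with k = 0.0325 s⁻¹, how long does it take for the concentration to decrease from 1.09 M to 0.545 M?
21.33 s

From ln[A] = ln[A]₀ - k·t: t = ln([A]₀/[A])/k = ln(1.09/0.545)/0.0325 = ln(2.0000)/0.0325 = 0.6931/0.0325 = 21.33 s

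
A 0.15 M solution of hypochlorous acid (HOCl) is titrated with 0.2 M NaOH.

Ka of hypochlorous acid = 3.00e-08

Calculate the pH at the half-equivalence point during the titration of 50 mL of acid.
pH = pKa = 7.52

At the half-equivalence point, [HA] = [A⁻], so by Henderson–Hasselbalch pH = pKa + log(1) = pKa.
pKa = −log(3.00e-08) = 7.52.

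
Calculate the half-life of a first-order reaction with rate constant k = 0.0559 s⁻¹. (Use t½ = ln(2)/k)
12.40 s

t½ = ln(2)/k = 0.6931/0.0559 = 12.40 s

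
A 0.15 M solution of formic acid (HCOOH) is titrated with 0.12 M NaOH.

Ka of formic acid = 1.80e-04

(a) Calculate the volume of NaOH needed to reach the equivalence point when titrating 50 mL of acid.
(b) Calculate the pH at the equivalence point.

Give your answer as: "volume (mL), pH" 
V = 62.5 mL, pH = 8.28

(a) At equivalence: moles acid = moles base.
moles acid = 0.15 × 0.05 = 0.0075 mol; V_NaOH = 0.0075/0.12 = 0.0625 L = 62.5 mL.
(b) At equivalence, all acid → conjugate base A⁻ at [A⁻] = 0.0075/0.1125 = 0.06667 M.
Kb = Kw/Ka = 1.0e-14/1.80e-04 = 5.556e-11; [OH⁻] = √(Kb·[A⁻]) = 1.925e-06; pOH = 5.72; pH = 14 − pOH = 8.28.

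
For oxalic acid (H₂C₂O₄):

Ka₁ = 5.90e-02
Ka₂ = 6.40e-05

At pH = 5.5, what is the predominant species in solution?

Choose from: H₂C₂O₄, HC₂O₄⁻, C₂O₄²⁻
C₂O₄²⁻

pKa1 = 1.23, pKa2 = 4.19. Each pKa is the crossover between adjacent species; pH = 5.5 lies in the region where C₂O₄²⁻ predominates.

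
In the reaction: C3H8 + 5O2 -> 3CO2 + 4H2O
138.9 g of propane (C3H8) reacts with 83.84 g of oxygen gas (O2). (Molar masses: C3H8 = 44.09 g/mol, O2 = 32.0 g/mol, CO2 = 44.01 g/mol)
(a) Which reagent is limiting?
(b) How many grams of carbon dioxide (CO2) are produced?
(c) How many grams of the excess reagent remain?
(a) O2, (b) 69.18 g, (c) 115.8 g

Moles of C3H8 = 138.9 g ÷ 44.09 g/mol = 3.15037 mol
Moles of O2 = 83.84 g ÷ 32.0 g/mol = 2.62 mol
Moles ÷ coefficient: C3H8: 3.15037/1 = 3.15, O2: 2.62/5 = 0.524
(a) O2 has the smaller value, so O2 is the limiting reagent.
(b) Moles of CO2 = 2.62 mol O2 × (3/5) = 1.572 mol; mass = 1.572 mol × 44.01 g/mol = 69.18 g
(c) C3H8 consumed = 2.62 × (1/5) = 0.524 mol; remaining = 3.15037 − 0.524 = 2.62637 mol; mass = 2.62637 mol × 44.09 g/mol = 115.8 g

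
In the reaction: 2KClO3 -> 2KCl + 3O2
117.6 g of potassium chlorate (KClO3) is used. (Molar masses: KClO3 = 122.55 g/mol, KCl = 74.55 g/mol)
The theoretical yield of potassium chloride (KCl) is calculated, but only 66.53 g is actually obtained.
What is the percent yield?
Moles of KClO3 = 117.6 g ÷ 122.55 g/mol = 0.959608 mol
Mole ratio: 2 mol KCl / 2 mol KClO3
Moles of KCl = 0.959608 × (2/2) = 0.959608 mol
Theoretical yield = 0.959608 mol × 74.55 g/mol = 71.539 g
Actual yield = 66.53 g
Percent yield = (66.53 / 71.539) × 100% = 93.0%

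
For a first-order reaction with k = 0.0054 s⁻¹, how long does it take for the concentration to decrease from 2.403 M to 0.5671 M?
267.40 s

From ln[A] = ln[A]₀ - k·t: t = ln([A]₀/[A])/k = ln(2.403/0.5671)/0.0054 = ln(4.2373)/0.0054 = 1.4439/0.0054 = 267.40 s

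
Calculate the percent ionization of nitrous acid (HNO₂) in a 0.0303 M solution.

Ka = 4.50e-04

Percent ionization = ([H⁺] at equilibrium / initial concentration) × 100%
Percent ionization = 11.5%

Let x = [H⁺]. Ka = x²/(C - x) ⇒ x² + (4.50e-04)x - (4.50e-04)(0.0303) = 0. x = 3.4744e-03. Percent = (3.4744e-03/0.0303) × 100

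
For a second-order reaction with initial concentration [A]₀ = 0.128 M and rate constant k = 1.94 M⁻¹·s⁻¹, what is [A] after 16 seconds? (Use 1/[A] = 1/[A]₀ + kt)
0.0257 M

1/[A] = 1/[A]₀ + k·t = 1/0.128 + (1.94)·(16) = 7.8125 + 31.0400 = 38.8525
[A] = 1/38.8525 = 0.0257 M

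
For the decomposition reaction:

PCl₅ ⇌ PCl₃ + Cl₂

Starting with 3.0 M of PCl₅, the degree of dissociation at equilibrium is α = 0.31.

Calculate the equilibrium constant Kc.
K_c = 0.4178

x = α·[A]₀ = 0.31 × 3.0 = 0.93 M dissociated.
At eq: [PCl₅] = 3.0 − 0.93 = 2.07 M; [PCl₃] = [Cl₂] = x = 0.93 M.
Kc = [PCl₃][Cl₂]/[PCl₅] = (0.93)²/2.07 = 0.4178.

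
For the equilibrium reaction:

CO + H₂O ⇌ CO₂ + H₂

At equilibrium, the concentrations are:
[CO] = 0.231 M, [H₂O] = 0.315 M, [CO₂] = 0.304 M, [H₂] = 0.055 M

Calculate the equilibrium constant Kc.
K_c = 0.2298

Kc = ([CO₂] × [H₂]) / ([CO] × [H₂O])
   = ((0.304)·(0.055)) / ((0.231)·(0.315))
   = 0.01672 / 0.072765 = 0.2298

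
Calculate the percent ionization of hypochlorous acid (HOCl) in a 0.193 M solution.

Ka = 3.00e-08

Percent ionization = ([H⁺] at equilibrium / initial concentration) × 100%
Percent ionization = 0.0394%

Let x = [H⁺]. Ka = x²/(C - x) ⇒ x² + (3.00e-08)x - (3.00e-08)(0.193) = 0. x = 7.6077e-05. Percent = (7.6077e-05/0.193) × 100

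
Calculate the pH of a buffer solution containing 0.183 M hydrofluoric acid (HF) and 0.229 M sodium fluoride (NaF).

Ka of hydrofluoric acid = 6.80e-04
pH = 3.26

pKa = -log(6.80e-04) = 3.17. pH = pKa + log([A⁻]/[HA]) = 3.17 + log(0.229/0.183)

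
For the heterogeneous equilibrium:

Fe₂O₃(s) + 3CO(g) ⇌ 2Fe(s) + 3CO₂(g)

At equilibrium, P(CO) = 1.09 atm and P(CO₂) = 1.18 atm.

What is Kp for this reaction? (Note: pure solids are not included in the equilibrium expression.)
K_p = 1.269

Solids (Fe₂O₃, Fe) are excluded.
Kp = P(CO₂)³/P(CO)³ = (1.18)³/(1.09)³ = 1.643/1.295 = 1.269.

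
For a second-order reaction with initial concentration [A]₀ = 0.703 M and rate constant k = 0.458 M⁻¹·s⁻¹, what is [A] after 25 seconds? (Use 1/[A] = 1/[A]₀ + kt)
0.0777 M

1/[A] = 1/[A]₀ + k·t = 1/0.703 + (0.458)·(25) = 1.4225 + 11.4500 = 12.8725
[A] = 1/12.8725 = 0.0777 M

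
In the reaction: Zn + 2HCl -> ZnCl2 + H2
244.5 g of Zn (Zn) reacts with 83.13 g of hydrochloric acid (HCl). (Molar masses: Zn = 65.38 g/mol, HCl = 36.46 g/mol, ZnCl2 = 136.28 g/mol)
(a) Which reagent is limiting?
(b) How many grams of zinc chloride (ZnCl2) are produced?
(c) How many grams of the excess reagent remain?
(a) HCl, (b) 155.4 g, (c) 170 g

Moles of Zn = 244.5 g ÷ 65.38 g/mol = 3.73968 mol
Moles of HCl = 83.13 g ÷ 36.46 g/mol = 2.28003 mol
Moles ÷ coefficient: Zn: 3.73968/1 = 3.74, HCl: 2.28003/2 = 1.14
(a) HCl has the smaller value, so HCl is the limiting reagent.
(b) Moles of ZnCl2 = 2.28003 mol HCl × (1/2) = 1.14002 mol; mass = 1.14002 mol × 136.28 g/mol = 155.4 g
(c) Zn consumed = 2.28003 × (1/2) = 1.14002 mol; remaining = 3.73968 − 1.14002 = 2.59966 mol; mass = 2.59966 mol × 65.38 g/mol = 170 g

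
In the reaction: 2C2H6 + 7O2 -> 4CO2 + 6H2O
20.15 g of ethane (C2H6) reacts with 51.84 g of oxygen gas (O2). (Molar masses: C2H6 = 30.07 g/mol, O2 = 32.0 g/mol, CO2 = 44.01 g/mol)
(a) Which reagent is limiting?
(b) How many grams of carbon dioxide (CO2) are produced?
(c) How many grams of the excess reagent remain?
(a) O2, (b) 40.74 g, (c) 6.232 g

Moles of C2H6 = 20.15 g ÷ 30.07 g/mol = 0.670103 mol
Moles of O2 = 51.84 g ÷ 32.0 g/mol = 1.62 mol
Moles ÷ coefficient: C2H6: 0.670103/2 = 0.3351, O2: 1.62/7 = 0.2314
(a) O2 has the smaller value, so O2 is the limiting reagent.
(b) Moles of CO2 = 1.62 mol O2 × (4/7) = 0.925714 mol; mass = 0.925714 mol × 44.01 g/mol = 40.74 g
(c) C2H6 consumed = 1.62 × (2/7) = 0.462857 mol; remaining = 0.670103 − 0.462857 = 0.207246 mol; mass = 0.207246 mol × 30.07 g/mol = 6.232 g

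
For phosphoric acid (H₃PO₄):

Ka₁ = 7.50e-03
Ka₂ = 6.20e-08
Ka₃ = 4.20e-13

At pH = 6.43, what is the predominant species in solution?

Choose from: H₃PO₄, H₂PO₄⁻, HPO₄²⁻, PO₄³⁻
H₂PO₄⁻

pKa1 = 2.12, pKa2 = 7.21, pKa3 = 12.38. Each pKa is the crossover between adjacent species; pH = 6.43 lies in the region where H₂PO₄⁻ predominates.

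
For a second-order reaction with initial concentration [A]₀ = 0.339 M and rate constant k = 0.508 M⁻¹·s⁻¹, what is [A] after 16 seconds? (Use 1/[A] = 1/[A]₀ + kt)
0.0903 M

1/[A] = 1/[A]₀ + k·t = 1/0.339 + (0.508)·(16) = 2.9499 + 8.1280 = 11.0779
[A] = 1/11.0779 = 0.0903 M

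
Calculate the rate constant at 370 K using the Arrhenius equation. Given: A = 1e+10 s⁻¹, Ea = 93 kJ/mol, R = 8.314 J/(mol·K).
7.42e-04 s⁻¹

k = A·exp(-Ea/(R·T)) = 1e+10·exp(-93000/(8.314·370)) = 1e+10·exp(-30.2323) = 1e+10·7.4179e-14 = 7.42e-04 s⁻¹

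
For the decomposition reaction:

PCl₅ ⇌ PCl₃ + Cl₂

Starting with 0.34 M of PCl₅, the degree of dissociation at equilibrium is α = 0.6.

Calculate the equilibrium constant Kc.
K_c = 0.3060

x = α·[A]₀ = 0.6 × 0.34 = 0.204 M dissociated.
At eq: [PCl₅] = 0.34 − 0.204 = 0.136 M; [PCl₃] = [Cl₂] = x = 0.204 M.
Kc = [PCl₃][Cl₂]/[PCl₅] = (0.204)²/0.136 = 0.306.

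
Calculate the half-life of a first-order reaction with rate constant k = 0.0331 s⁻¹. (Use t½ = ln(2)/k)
20.94 s

t½ = ln(2)/k = 0.6931/0.0331 = 20.94 s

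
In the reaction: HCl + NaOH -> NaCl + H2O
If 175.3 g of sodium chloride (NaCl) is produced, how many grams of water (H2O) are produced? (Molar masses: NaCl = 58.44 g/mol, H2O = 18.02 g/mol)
Moles of NaCl = 175.3 g ÷ 58.44 g/mol = 2.99966 mol
Mole ratio: 1 mol H2O / 1 mol NaCl
Moles of H2O = 2.99966 × (1/1) = 2.99966 mol
Mass of H2O = 2.99966 mol × 18.02 g/mol = 54.05 g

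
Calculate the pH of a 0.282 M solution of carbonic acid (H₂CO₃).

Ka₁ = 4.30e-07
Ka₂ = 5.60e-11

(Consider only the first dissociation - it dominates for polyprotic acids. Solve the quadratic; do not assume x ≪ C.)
pH = 3.46

x² + Ka₁·x − Ka₁·C = 0 with Ka₁ = 4.30e-07, C = 0.282.
x = (−Ka₁ + √(Ka₁² + 4·Ka₁·C))/2 = 3.4801e-04 M, so pH = 3.46.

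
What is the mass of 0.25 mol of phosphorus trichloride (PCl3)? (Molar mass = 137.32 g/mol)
Mass = 0.25 mol × 137.32 g/mol = 34.33 g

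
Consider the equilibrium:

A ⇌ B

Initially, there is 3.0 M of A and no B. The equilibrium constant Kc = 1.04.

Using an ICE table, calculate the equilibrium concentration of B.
[B] = 1.529 M

ICE: [A] = 3.0 − x, [B] = x.
Kc = x/(3.0 − x) = 1.04 ⇒ x = 1.04·3.0/(1 + 1.04) = 3.12/2.04 = 1.529.
[B] = x = 1.529 M.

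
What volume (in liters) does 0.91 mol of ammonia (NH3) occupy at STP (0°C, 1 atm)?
At STP, 1 mol of gas occupies 22.4 L
Volume = 0.91 mol × 22.4 L/mol = 20.38 L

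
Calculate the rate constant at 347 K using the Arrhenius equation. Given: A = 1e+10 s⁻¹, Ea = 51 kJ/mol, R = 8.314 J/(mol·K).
2.10e+02 s⁻¹

k = A·exp(-Ea/(R·T)) = 1e+10·exp(-51000/(8.314·347)) = 1e+10·exp(-17.6779) = 1e+10·2.1018e-08 = 2.10e+02 s⁻¹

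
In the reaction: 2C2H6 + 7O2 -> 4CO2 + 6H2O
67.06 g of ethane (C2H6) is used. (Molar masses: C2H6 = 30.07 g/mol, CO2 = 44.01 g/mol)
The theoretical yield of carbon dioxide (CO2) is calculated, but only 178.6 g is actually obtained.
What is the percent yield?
Moles of C2H6 = 67.06 g ÷ 30.07 g/mol = 2.23013 mol
Mole ratio: 4 mol CO2 / 2 mol C2H6
Moles of CO2 = 2.23013 × (4/2) = 4.46026 mol
Theoretical yield = 4.46026 mol × 44.01 g/mol = 196.3 g
Actual yield = 178.6 g
Percent yield = (178.6 / 196.3) × 100% = 91.0%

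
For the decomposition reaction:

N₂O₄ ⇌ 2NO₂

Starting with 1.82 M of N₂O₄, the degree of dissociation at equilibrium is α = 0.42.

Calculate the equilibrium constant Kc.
K_c = 2.2141

x = α·[A]₀ = 0.42 × 1.82 = 0.7644 M dissociated.
At eq: [N₂O₄] = 1.82 − 0.7644 = 1.056 M; [NO₂] = 2x = 1.529 M.
Kc = [NO₂]²/[N₂O₄] = (1.529)²/1.056 = 2.214.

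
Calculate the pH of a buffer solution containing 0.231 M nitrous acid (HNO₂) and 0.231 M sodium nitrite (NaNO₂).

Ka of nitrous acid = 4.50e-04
pH = 3.35

pKa = -log(4.50e-04) = 3.35. pH = pKa + log([A⁻]/[HA]) = 3.35 + log(0.231/0.231)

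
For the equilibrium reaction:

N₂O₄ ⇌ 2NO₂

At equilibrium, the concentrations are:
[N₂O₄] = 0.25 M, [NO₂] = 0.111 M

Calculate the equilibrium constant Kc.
K_c = 0.0493

Kc = ([NO₂]^2) / ([N₂O₄])
   = ((0.111)^2) / ((0.25))
   = 0.012321 / 0.25 = 0.0493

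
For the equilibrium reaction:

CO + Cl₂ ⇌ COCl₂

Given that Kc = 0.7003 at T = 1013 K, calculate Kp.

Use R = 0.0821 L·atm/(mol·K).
K_p = 0.0084

Δn = (moles gaseous products) − (moles gaseous reactants) = -1
T = 1013 K; RT = 0.0821 × 1013 = 83.1673
Kp = Kc·(RT)^Δn = 0.7003 × (83.1673)^-1 = 0.7003 × 0.012024 = 0.0084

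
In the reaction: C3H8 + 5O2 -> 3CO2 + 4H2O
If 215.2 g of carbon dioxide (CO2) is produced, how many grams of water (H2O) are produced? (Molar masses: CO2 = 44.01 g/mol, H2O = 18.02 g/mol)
Moles of CO2 = 215.2 g ÷ 44.01 g/mol = 4.8898 mol
Mole ratio: 4 mol H2O / 3 mol CO2
Moles of H2O = 4.8898 × (4/3) = 6.51973 mol
Mass of H2O = 6.51973 mol × 18.02 g/mol = 117.5 g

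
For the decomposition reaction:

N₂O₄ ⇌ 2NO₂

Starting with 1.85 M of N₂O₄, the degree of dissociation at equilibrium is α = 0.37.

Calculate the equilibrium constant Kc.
K_c = 1.6080

x = α·[A]₀ = 0.37 × 1.85 = 0.6845 M dissociated.
At eq: [N₂O₄] = 1.85 − 0.6845 = 1.165 M; [NO₂] = 2x = 1.369 M.
Kc = [NO₂]²/[N₂O₄] = (1.369)²/1.165 = 1.608.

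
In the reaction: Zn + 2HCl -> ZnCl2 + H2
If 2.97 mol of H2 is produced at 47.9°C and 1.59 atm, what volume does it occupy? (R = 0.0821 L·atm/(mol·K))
T = 47.9°C + 273.15 = 321.05 K
V = nRT/P = (2.97 × 0.0821 × 321.05) / 1.59
V = 49.24 L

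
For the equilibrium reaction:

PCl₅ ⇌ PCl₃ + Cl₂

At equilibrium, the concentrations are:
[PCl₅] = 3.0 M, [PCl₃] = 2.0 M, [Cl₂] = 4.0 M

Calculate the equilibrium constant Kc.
K_c = 2.6667

Kc = ([PCl₃] × [Cl₂]) / ([PCl₅])
   = ((2.0)·(4.0)) / ((3.0))
   = 8 / 3 = 2.6667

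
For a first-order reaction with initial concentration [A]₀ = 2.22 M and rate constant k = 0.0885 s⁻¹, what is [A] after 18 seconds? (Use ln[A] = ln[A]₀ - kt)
0.4514 M

ln[A] = ln[A]₀ - k·t = ln(2.22) - (0.0885)·(18) = 0.7975 - 1.5930 = -0.7955
[A] = e^(-0.7955) = 0.4514 M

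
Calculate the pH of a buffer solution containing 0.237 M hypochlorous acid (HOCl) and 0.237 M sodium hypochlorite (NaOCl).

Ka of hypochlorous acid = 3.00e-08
pH = 7.52

pKa = -log(3.00e-08) = 7.52. pH = pKa + log([A⁻]/[HA]) = 7.52 + log(0.237/0.237)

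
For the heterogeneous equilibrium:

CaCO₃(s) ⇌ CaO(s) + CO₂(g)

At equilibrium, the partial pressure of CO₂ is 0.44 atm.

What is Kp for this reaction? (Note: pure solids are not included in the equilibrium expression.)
K_p = 0.44

Solids (CaCO₃, CaO) have activity 1 and are excluded.
Kp = P(CO₂) = 0.44.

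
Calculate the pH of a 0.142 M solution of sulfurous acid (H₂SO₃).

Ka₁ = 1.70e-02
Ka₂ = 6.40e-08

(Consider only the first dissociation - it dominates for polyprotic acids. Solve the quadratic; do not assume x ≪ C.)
pH = 1.38

x² + Ka₁·x − Ka₁·C = 0 with Ka₁ = 1.70e-02, C = 0.142.
x = (−Ka₁ + √(Ka₁² + 4·Ka₁·C))/2 = 4.1362e-02 M, so pH = 1.38.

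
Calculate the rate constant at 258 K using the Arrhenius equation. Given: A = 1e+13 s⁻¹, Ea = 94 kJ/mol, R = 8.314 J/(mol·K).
9.29e-07 s⁻¹

k = A·exp(-Ea/(R·T)) = 1e+13·exp(-94000/(8.314·258)) = 1e+13·exp(-43.8226) = 1e+13·9.2915e-20 = 9.29e-07 s⁻¹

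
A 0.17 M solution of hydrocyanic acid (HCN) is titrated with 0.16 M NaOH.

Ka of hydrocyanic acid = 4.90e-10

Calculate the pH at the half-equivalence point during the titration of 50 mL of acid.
pH = pKa = 9.31

At the half-equivalence point, [HA] = [A⁻], so by Henderson–Hasselbalch pH = pKa + log(1) = pKa.
pKa = −log(4.90e-10) = 9.31.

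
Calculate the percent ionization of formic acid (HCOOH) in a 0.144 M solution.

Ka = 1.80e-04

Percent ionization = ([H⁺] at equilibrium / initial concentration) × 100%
Percent ionization = 3.47%

Let x = [H⁺]. Ka = x²/(C - x) ⇒ x² + (1.80e-04)x - (1.80e-04)(0.144) = 0. x = 5.0020e-03. Percent = (5.0020e-03/0.144) × 100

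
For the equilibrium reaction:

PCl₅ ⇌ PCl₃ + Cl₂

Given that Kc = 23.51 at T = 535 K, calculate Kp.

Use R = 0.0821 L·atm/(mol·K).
K_p = 1.03e+03

Δn = (moles gaseous products) − (moles gaseous reactants) = 1
T = 535 K; RT = 0.0821 × 535 = 43.9235
Kp = Kc·(RT)^Δn = 23.51 × (43.9235)^1 = 23.51 × 43.9235 = 1.03e+03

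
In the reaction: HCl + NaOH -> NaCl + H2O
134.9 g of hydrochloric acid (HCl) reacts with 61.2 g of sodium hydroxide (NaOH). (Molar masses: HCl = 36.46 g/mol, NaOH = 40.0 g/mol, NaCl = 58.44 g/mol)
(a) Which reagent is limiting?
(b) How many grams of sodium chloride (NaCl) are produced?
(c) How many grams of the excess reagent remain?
(a) NaOH, (b) 89.41 g, (c) 79.12 g

Moles of HCl = 134.9 g ÷ 36.46 g/mol = 3.69995 mol
Moles of NaOH = 61.2 g ÷ 40.0 g/mol = 1.53 mol
Moles ÷ coefficient: HCl: 3.69995/1 = 3.7, NaOH: 1.53/1 = 1.53
(a) NaOH has the smaller value, so NaOH is the limiting reagent.
(b) Moles of NaCl = 1.53 mol NaOH × (1/1) = 1.53 mol; mass = 1.53 mol × 58.44 g/mol = 89.41 g
(c) HCl consumed = 1.53 × (1/1) = 1.53 mol; remaining = 3.69995 − 1.53 = 2.16995 mol; mass = 2.16995 mol × 36.46 g/mol = 79.12 g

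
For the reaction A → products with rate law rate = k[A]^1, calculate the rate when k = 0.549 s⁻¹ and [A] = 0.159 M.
0.08729 M/s

rate = k·[A]^1 = 0.549·(0.159)^1 = 0.549·0.159 = 0.08729 M/s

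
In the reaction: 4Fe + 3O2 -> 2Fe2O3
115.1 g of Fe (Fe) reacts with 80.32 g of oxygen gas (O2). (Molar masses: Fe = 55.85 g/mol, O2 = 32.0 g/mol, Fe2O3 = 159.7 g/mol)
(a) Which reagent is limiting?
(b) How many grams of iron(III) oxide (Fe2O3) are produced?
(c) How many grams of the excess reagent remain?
(a) Fe, (b) 164.6 g, (c) 30.86 g

Moles of Fe = 115.1 g ÷ 55.85 g/mol = 2.06088 mol
Moles of O2 = 80.32 g ÷ 32.0 g/mol = 2.51 mol
Moles ÷ coefficient: Fe: 2.06088/4 = 0.5152, O2: 2.51/3 = 0.8367
(a) Fe has the smaller value, so Fe is the limiting reagent.
(b) Moles of Fe2O3 = 2.06088 mol Fe × (2/4) = 1.03044 mol; mass = 1.03044 mol × 159.7 g/mol = 164.6 g
(c) O2 consumed = 2.06088 × (3/4) = 1.54566 mol; remaining = 2.51 − 1.54566 = 0.964342 mol; mass = 0.964342 mol × 32.0 g/mol = 30.86 g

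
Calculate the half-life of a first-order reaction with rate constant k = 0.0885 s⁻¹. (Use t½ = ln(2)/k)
7.83 s

t½ = ln(2)/k = 0.6931/0.0885 = 7.83 s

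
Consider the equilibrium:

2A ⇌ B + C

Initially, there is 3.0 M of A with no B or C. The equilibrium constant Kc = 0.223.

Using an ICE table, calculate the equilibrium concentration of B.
[B] = 0.729 M

ICE: [A] = 3.0 − 2x, [B] = [C] = x.
Kc = x²/(3.0 − 2x)² = 0.223 ⇒ √Kc = x/(3.0 − 2x).
x = √0.223·3.0/(1 + 2√0.223) = 0.47223·3.0/1.9445 = 0.72858.
[B] = x = 0.729 M.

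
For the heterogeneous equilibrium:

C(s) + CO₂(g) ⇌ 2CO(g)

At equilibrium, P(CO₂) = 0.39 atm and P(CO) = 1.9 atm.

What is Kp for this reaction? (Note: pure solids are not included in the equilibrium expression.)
K_p = 9.256

Solid C is excluded.
Kp = P(CO)²/P(CO₂) = (1.9)²/0.39 = 3.61/0.39 = 9.256.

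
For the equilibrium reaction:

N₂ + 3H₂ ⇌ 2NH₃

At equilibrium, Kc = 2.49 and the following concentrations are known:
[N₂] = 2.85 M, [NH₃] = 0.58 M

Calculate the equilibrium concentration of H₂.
[H₂] = 0.3619 M

Kc = ([NH₃]^2) / ([N₂] × [H₂]^3) = 2.49
[H₂]^3 = (product terms)/(Kc · other reactant terms) = 0.3364 / (2.49 · 2.85) = 0.047404
[H₂] = (0.047404)^(1/3) = 0.3619 M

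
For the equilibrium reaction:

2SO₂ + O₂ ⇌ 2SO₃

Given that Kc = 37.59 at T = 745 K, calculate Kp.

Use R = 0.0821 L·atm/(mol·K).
K_p = 0.6146

Δn = (moles gaseous products) − (moles gaseous reactants) = -1
T = 745 K; RT = 0.0821 × 745 = 61.1645
Kp = Kc·(RT)^Δn = 37.59 × (61.1645)^-1 = 37.59 × 0.0163494 = 0.6146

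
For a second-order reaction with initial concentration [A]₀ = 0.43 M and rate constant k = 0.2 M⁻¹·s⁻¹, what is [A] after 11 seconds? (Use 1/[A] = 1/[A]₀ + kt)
0.2210 M

1/[A] = 1/[A]₀ + k·t = 1/0.43 + (0.2)·(11) = 2.3256 + 2.2000 = 4.5256
[A] = 1/4.5256 = 0.2210 M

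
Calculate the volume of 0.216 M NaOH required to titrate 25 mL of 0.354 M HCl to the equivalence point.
V_{base} = 41.0 mL

At equivalence: moles acid = moles base.
moles HCl = 0.354 M × 0.025 L = 0.00885 mol
V_NaOH = 0.00885 mol ÷ 0.216 M = 0.04097 L = 41.0 mL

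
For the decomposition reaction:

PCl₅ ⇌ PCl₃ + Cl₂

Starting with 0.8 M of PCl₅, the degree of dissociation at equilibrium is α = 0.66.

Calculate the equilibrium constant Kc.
K_c = 1.0249

x = α·[A]₀ = 0.66 × 0.8 = 0.528 M dissociated.
At eq: [PCl₅] = 0.8 − 0.528 = 0.272 M; [PCl₃] = [Cl₂] = x = 0.528 M.
Kc = [PCl₃][Cl₂]/[PCl₅] = (0.528)²/0.272 = 1.025.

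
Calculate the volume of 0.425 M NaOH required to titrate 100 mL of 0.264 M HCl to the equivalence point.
V_{base} = 62.1 mL

At equivalence: moles acid = moles base.
moles HCl = 0.264 M × 0.1 L = 0.0264 mol
V_NaOH = 0.0264 mol ÷ 0.425 M = 0.06212 L = 62.1 mL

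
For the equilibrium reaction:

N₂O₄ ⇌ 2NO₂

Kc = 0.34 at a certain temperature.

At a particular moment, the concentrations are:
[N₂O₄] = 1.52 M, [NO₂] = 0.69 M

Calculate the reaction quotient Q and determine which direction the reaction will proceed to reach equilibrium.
Q = 0.313, Q < K, reaction proceeds forward (toward products)

Q = ([NO₂]^2) / ([N₂O₄])
  = ((0.69)^2) / ((1.52)) = 0.4761/1.52 = 0.3132
Since Q = 0.3132 < Kc = 0.34, the reaction proceeds forward (toward products) to reach equilibrium.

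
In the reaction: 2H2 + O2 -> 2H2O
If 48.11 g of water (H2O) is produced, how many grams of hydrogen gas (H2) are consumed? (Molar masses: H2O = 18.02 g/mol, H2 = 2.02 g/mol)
Moles of H2O = 48.11 g ÷ 18.02 g/mol = 2.66981 mol
Mole ratio: 2 mol H2 / 2 mol H2O
Moles of H2 = 2.66981 × (2/2) = 2.66981 mol
Mass of H2 = 2.66981 mol × 2.02 g/mol = 5.393 g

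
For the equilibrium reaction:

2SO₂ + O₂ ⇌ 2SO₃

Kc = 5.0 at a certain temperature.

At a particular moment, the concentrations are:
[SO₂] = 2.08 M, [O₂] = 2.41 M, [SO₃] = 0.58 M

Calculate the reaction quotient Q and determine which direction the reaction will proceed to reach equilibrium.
Q = 0.032, Q < K, reaction proceeds forward (toward products)

Q = ([SO₃]^2) / ([SO₂]^2 × [O₂])
  = ((0.58)^2) / ((2.08)^2·(2.41)) = 0.3364/10.427 = 0.03226
Since Q = 0.03226 < Kc = 5.0, the reaction proceeds forward (toward products) to reach equilibrium.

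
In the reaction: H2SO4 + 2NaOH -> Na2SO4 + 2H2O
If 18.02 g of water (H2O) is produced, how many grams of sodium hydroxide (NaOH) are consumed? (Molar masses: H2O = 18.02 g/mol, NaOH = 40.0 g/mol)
Moles of H2O = 18.02 g ÷ 18.02 g/mol = 1 mol
Mole ratio: 2 mol NaOH / 2 mol H2O
Moles of NaOH = 1 × (2/2) = 1 mol
Mass of NaOH = 1 mol × 40.0 g/mol = 40 g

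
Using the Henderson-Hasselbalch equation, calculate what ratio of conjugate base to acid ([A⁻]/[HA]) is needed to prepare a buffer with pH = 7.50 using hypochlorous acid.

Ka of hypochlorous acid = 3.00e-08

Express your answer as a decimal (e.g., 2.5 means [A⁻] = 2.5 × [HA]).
[A⁻]/[HA] = 0.949

pKa = −log(3.00e-08) = 7.5229. pH = pKa + log([A⁻]/[HA]). 7.50 = 7.5229 + log(ratio). log(ratio) = 7.50 − 7.5229 = -0.0229. ratio = 10^(-0.0229) = 0.949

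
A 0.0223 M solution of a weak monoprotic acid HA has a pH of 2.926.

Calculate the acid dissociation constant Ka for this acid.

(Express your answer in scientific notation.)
K_a = 6.66e-05

[H⁺] = 10^(−pH) = 10^(−2.926) = 1.186e-03 M. For HA ⇌ H⁺ + A⁻, Ka = x²/(C − x) = (1.186e-03)²/(0.0223 − 1.186e-03) = 6.66e-05.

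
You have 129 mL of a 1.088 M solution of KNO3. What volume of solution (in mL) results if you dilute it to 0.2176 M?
Using M₁V₁ = M₂V₂:
1.088 × 129 = 0.2176 × V₂
V₂ = (1.088 × 129) / 0.2176 = 645 mL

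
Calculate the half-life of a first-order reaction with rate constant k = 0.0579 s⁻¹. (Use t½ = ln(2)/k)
11.97 s

t½ = ln(2)/k = 0.6931/0.0579 = 11.97 s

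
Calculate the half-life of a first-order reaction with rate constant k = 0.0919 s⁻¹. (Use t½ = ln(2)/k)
7.54 s

t½ = ln(2)/k = 0.6931/0.0919 = 7.54 s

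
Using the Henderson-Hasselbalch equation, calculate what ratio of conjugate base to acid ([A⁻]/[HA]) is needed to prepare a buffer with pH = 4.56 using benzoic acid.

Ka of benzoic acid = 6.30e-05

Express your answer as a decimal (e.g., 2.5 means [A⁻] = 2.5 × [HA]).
[A⁻]/[HA] = 2.287

pKa = −log(6.30e-05) = 4.2007. pH = pKa + log([A⁻]/[HA]). 4.56 = 4.2007 + log(ratio). log(ratio) = 4.56 − 4.2007 = 0.3593. ratio = 10^(0.3593) = 2.287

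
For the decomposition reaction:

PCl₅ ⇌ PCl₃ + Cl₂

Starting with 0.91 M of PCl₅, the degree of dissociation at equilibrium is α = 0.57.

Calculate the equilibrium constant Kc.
K_c = 0.6876

x = α·[A]₀ = 0.57 × 0.91 = 0.5187 M dissociated.
At eq: [PCl₅] = 0.91 − 0.5187 = 0.3913 M; [PCl₃] = [Cl₂] = x = 0.5187 M.
Kc = [PCl₃][Cl₂]/[PCl₅] = (0.5187)²/0.3913 = 0.6876.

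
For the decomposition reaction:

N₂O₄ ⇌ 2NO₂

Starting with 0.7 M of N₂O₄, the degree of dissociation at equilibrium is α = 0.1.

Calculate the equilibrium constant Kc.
K_c = 0.0311

x = α·[A]₀ = 0.1 × 0.7 = 0.07 M dissociated.
At eq: [N₂O₄] = 0.7 − 0.07 = 0.63 M; [NO₂] = 2x = 0.14 M.
Kc = [NO₂]²/[N₂O₄] = (0.14)²/0.63 = 0.03111.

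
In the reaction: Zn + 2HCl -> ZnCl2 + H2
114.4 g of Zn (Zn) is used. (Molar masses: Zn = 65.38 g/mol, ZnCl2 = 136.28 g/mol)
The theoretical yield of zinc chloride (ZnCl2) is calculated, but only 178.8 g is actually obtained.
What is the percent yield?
Moles of Zn = 114.4 g ÷ 65.38 g/mol = 1.74977 mol
Mole ratio: 1 mol ZnCl2 / 1 mol Zn
Moles of ZnCl2 = 1.74977 × (1/1) = 1.74977 mol
Theoretical yield = 1.74977 mol × 136.28 g/mol = 238.46 g
Actual yield = 178.8 g
Percent yield = (178.8 / 238.46) × 100% = 75.0%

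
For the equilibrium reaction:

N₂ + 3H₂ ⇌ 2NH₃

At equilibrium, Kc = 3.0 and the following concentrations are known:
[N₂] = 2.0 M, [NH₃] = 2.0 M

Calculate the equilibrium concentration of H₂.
[H₂] = 0.8736 M

Kc = ([NH₃]^2) / ([N₂] × [H₂]^3) = 3.0
[H₂]^3 = (product terms)/(Kc · other reactant terms) = 4 / (3.0 · 2) = 0.66667
[H₂] = (0.66667)^(1/3) = 0.8736 M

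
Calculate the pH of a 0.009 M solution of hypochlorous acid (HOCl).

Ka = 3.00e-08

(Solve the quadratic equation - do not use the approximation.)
pH = 4.78

x² + Ka×x - Ka×C = 0. Using quadratic formula: [H⁺] = 1.6417e-05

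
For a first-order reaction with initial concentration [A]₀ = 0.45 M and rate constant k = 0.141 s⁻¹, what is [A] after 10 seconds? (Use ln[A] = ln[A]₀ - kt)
0.1099 M

ln[A] = ln[A]₀ - k·t = ln(0.45) - (0.141)·(10) = -0.7985 - 1.4100 = -2.2085
[A] = e^(-2.2085) = 0.1099 M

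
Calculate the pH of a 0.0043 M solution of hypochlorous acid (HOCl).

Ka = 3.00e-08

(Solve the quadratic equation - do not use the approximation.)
pH = 4.95

x² + Ka×x - Ka×C = 0. Using quadratic formula: [H⁺] = 1.1343e-05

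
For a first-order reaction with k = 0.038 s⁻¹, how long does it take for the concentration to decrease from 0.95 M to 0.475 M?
18.24 s

From ln[A] = ln[A]₀ - k·t: t = ln([A]₀/[A])/k = ln(0.95/0.475)/0.038 = ln(2.0000)/0.038 = 0.6931/0.038 = 18.24 s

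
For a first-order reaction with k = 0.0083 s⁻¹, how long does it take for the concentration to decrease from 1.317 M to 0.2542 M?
198.19 s

From ln[A] = ln[A]₀ - k·t: t = ln([A]₀/[A])/k = ln(1.317/0.2542)/0.0083 = ln(5.1810)/0.0083 = 1.6450/0.0083 = 198.19 s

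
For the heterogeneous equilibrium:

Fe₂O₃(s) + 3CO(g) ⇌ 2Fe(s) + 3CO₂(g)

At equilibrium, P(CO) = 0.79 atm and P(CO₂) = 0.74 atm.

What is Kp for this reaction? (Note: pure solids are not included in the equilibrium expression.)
K_p = 0.822

Solids (Fe₂O₃, Fe) are excluded.
Kp = P(CO₂)³/P(CO)³ = (0.74)³/(0.79)³ = 0.4052/0.493 = 0.822.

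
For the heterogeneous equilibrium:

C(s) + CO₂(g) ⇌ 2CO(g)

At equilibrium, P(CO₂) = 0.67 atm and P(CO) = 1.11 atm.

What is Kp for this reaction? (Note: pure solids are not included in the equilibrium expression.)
K_p = 1.839

Solid C is excluded.
Kp = P(CO)²/P(CO₂) = (1.11)²/0.67 = 1.232/0.67 = 1.839.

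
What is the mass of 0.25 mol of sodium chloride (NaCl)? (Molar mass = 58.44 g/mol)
Mass = 0.25 mol × 58.44 g/mol = 14.61 g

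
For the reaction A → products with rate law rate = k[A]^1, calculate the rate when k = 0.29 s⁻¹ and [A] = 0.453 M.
0.1314 M/s

rate = k·[A]^1 = 0.29·(0.453)^1 = 0.29·0.453 = 0.1314 M/s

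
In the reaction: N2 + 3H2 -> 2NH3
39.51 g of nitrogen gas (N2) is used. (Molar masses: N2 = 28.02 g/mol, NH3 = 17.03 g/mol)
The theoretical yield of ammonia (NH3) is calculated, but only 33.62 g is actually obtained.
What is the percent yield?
Moles of N2 = 39.51 g ÷ 28.02 g/mol = 1.41006 mol
Mole ratio: 2 mol NH3 / 1 mol N2
Moles of NH3 = 1.41006 × (2/1) = 2.82013 mol
Theoretical yield = 2.82013 mol × 17.03 g/mol = 48.027 g
Actual yield = 33.62 g
Percent yield = (33.62 / 48.027) × 100% = 70.0%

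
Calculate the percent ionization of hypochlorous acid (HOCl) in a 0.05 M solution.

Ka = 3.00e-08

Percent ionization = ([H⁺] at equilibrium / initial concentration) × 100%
Percent ionization = 0.0774%

Let x = [H⁺]. Ka = x²/(C - x) ⇒ x² + (3.00e-08)x - (3.00e-08)(0.05) = 0. x = 3.8715e-05. Percent = (3.8715e-05/0.05) × 100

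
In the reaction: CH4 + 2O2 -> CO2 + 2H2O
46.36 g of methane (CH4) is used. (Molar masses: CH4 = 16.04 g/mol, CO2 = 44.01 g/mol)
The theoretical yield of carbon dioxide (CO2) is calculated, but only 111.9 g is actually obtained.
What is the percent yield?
Moles of CH4 = 46.36 g ÷ 16.04 g/mol = 2.89027 mol
Mole ratio: 1 mol CO2 / 1 mol CH4
Moles of CO2 = 2.89027 × (1/1) = 2.89027 mol
Theoretical yield = 2.89027 mol × 44.01 g/mol = 127.2 g
Actual yield = 111.9 g
Percent yield = (111.9 / 127.2) × 100% = 88.0%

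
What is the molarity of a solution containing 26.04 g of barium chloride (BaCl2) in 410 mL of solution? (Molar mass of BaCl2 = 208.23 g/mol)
Moles of BaCl2 = 26.04 g ÷ 208.23 g/mol = 0.125054 mol
Volume = 410 mL = 0.41 L
Molarity = 0.125054 mol ÷ 0.41 L = 0.305 M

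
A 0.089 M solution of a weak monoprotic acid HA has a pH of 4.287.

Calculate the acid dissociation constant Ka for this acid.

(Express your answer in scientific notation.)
K_a = 3.00e-08

[H⁺] = 10^(−pH) = 10^(−4.287) = 5.164e-05 M. For HA ⇌ H⁺ + A⁻, Ka = x²/(C − x) = (5.164e-05)²/(0.089 − 5.164e-05) = 3.00e-08.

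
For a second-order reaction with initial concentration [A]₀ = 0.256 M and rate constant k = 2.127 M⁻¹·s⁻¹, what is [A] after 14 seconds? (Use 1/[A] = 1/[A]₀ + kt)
0.0297 M

1/[A] = 1/[A]₀ + k·t = 1/0.256 + (2.127)·(14) = 3.9062 + 29.7780 = 33.6842
[A] = 1/33.6842 = 0.0297 M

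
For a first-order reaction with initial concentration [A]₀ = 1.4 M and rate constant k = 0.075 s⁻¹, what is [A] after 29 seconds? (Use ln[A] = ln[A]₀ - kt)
0.1591 M

ln[A] = ln[A]₀ - k·t = ln(1.4) - (0.075)·(29) = 0.3365 - 2.1750 = -1.8385
[A] = e^(-1.8385) = 0.1591 M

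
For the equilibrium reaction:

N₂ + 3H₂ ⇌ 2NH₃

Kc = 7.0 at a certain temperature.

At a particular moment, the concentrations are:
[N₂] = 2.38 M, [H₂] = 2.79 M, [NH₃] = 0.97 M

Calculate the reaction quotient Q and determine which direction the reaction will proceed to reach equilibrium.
Q = 0.018, Q < K, reaction proceeds forward (toward products)

Q = ([NH₃]^2) / ([N₂] × [H₂]^3)
  = ((0.97)^2) / ((2.38)·(2.79)^3) = 0.9409/51.688 = 0.0182
Since Q = 0.0182 < Kc = 7.0, the reaction proceeds forward (toward products) to reach equilibrium.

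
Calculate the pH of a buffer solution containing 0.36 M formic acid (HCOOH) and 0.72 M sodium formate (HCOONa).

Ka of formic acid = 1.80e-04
pH = 4.05

pKa = -log(1.80e-04) = 3.74. pH = pKa + log([A⁻]/[HA]) = 3.74 + log(0.72/0.36)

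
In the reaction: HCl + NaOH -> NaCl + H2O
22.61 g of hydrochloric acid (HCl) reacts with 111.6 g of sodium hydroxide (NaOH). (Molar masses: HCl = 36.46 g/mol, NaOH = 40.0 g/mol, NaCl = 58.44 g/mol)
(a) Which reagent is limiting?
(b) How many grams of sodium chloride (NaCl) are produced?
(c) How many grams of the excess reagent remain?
(a) HCl, (b) 36.24 g, (c) 86.79 g

Moles of HCl = 22.61 g ÷ 36.46 g/mol = 0.620132 mol
Moles of NaOH = 111.6 g ÷ 40.0 g/mol = 2.79 mol
Moles ÷ coefficient: HCl: 0.620132/1 = 0.6201, NaOH: 2.79/1 = 2.79
(a) HCl has the smaller value, so HCl is the limiting reagent.
(b) Moles of NaCl = 0.620132 mol HCl × (1/1) = 0.620132 mol; mass = 0.620132 mol × 58.44 g/mol = 36.24 g
(c) NaOH consumed = 0.620132 × (1/1) = 0.620132 mol; remaining = 2.79 − 0.620132 = 2.16987 mol; mass = 2.16987 mol × 40.0 g/mol = 86.79 g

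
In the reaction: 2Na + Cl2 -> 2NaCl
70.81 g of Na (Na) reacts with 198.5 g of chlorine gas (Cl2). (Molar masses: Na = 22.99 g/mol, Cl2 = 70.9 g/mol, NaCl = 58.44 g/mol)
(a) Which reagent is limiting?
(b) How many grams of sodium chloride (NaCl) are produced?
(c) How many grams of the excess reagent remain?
(a) Na, (b) 180 g, (c) 89.31 g

Moles of Na = 70.81 g ÷ 22.99 g/mol = 3.08003 mol
Moles of Cl2 = 198.5 g ÷ 70.9 g/mol = 2.79972 mol
Moles ÷ coefficient: Na: 3.08003/2 = 1.54, Cl2: 2.79972/1 = 2.8
(a) Na has the smaller value, so Na is the limiting reagent.
(b) Moles of NaCl = 3.08003 mol Na × (2/2) = 3.08003 mol; mass = 3.08003 mol × 58.44 g/mol = 180 g
(c) Cl2 consumed = 3.08003 × (1/2) = 1.54002 mol; remaining = 2.79972 − 1.54002 = 1.2597 mol; mass = 1.2597 mol × 70.9 g/mol = 89.31 g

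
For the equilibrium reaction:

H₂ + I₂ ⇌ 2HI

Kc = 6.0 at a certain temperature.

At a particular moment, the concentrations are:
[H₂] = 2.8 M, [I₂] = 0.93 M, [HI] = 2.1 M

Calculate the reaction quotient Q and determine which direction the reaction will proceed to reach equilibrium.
Q = 1.694, Q < K, reaction proceeds forward (toward products)

Q = ([HI]^2) / ([H₂] × [I₂])
  = ((2.1)^2) / ((2.8)·(0.93)) = 4.41/2.604 = 1.694
Since Q = 1.694 < Kc = 6.0, the reaction proceeds forward (toward products) to reach equilibrium.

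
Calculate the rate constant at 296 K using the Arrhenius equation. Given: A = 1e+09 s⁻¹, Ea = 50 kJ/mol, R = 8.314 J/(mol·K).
1.50e+00 s⁻¹

k = A·exp(-Ea/(R·T)) = 1e+09·exp(-50000/(8.314·296)) = 1e+09·exp(-20.3174) = 1e+09·1.5006e-09 = 1.50e+00 s⁻¹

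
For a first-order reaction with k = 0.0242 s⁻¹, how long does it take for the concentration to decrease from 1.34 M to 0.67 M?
28.64 s

From ln[A] = ln[A]₀ - k·t: t = ln([A]₀/[A])/k = ln(1.34/0.67)/0.0242 = ln(2.0000)/0.0242 = 0.6931/0.0242 = 28.64 s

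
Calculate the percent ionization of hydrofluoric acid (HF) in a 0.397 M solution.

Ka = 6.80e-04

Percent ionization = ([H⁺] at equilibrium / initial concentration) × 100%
Percent ionization = 4.05%

Let x = [H⁺]. Ka = x²/(C - x) ⇒ x² + (6.80e-04)x - (6.80e-04)(0.397) = 0. x = 1.6094e-02. Percent = (1.6094e-02/0.397) × 100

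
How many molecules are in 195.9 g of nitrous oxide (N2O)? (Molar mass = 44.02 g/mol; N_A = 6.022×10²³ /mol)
Moles = 195.9 g ÷ 44.02 g/mol = 4.45025 mol
Molecules = 4.45025 mol × 6.022×10²³ /mol = 2.680e+24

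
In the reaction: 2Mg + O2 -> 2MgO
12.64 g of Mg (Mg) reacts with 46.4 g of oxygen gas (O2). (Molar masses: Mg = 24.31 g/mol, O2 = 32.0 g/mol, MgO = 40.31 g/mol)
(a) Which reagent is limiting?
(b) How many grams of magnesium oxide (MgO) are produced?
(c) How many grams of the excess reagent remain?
(a) Mg, (b) 20.96 g, (c) 38.08 g

Moles of Mg = 12.64 g ÷ 24.31 g/mol = 0.519951 mol
Moles of O2 = 46.4 g ÷ 32.0 g/mol = 1.45 mol
Moles ÷ coefficient: Mg: 0.519951/2 = 0.26, O2: 1.45/1 = 1.45
(a) Mg has the smaller value, so Mg is the limiting reagent.
(b) Moles of MgO = 0.519951 mol Mg × (2/2) = 0.519951 mol; mass = 0.519951 mol × 40.31 g/mol = 20.96 g
(c) O2 consumed = 0.519951 × (1/2) = 0.259975 mol; remaining = 1.45 − 0.259975 = 1.19002 mol; mass = 1.19002 mol × 32.0 g/mol = 38.08 g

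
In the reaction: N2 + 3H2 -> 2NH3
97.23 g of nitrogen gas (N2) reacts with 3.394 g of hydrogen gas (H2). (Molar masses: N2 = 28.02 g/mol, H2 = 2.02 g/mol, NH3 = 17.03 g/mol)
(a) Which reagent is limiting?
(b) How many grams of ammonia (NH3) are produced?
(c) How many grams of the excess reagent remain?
(a) H2, (b) 19.08 g, (c) 81.54 g

Moles of N2 = 97.23 g ÷ 28.02 g/mol = 3.47002 mol
Moles of H2 = 3.394 g ÷ 2.02 g/mol = 1.6802 mol
Moles ÷ coefficient: N2: 3.47002/1 = 3.47, H2: 1.6802/3 = 0.5601
(a) H2 has the smaller value, so H2 is the limiting reagent.
(b) Moles of NH3 = 1.6802 mol H2 × (2/3) = 1.12013 mol; mass = 1.12013 mol × 17.03 g/mol = 19.08 g
(c) N2 consumed = 1.6802 × (1/3) = 0.560066 mol; remaining = 3.47002 − 0.560066 = 2.90996 mol; mass = 2.90996 mol × 28.02 g/mol = 81.54 g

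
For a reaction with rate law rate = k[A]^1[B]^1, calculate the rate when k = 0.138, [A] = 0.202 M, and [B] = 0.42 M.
0.01171 M/s

rate = k·[A]^1·[B]^1 = 0.138·(0.202)^1·(0.42)^1 = 0.138·0.202·0.42 = 0.01171 M/s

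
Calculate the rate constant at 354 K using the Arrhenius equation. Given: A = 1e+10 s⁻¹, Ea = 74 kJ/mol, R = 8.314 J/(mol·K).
1.20e-01 s⁻¹

k = A·exp(-Ea/(R·T)) = 1e+10·exp(-74000/(8.314·354)) = 1e+10·exp(-25.1431) = 1e+10·1.2036e-11 = 1.20e-01 s⁻¹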